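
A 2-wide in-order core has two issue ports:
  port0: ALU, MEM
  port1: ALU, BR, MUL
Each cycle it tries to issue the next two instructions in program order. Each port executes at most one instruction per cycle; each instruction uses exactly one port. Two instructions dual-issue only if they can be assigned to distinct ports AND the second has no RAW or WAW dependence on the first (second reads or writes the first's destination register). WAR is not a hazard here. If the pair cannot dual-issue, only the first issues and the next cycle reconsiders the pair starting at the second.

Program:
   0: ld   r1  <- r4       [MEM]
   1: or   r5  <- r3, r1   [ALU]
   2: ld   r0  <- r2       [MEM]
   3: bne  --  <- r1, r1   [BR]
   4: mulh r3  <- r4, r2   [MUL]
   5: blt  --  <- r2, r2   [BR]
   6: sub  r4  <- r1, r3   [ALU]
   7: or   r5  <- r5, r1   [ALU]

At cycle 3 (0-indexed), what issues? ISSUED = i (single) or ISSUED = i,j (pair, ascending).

ISSUED = 4

c0: i0 ld.MEM  RAW r1
c1: i1&i2 or.ALU+ld.MEM  2-wide
c2: i3 bne.BR  no-port BR/MUL
c3: i4 mulh.MUL  no-port MUL/BR
c4: i5&i6 blt.BR+sub.ALU  2-wide
c5: i7 or.ALU  tail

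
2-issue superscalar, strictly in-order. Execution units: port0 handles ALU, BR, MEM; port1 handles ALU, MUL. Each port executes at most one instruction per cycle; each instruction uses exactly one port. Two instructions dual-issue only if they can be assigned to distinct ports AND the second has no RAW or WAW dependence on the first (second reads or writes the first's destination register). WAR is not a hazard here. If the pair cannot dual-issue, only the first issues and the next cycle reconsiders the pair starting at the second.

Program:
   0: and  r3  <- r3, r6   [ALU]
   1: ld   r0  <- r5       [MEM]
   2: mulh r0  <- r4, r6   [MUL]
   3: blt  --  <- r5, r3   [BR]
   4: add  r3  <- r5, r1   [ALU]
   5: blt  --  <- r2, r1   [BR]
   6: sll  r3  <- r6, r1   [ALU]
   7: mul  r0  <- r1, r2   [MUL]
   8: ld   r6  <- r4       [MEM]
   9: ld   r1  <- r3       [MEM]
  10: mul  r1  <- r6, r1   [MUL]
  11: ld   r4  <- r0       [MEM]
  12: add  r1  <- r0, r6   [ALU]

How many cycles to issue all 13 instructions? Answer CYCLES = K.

CYCLES = 8

[0] i0&i1  and.ALU ld.MEM  -- 2-wide
[1] i2&i3  mulh.MUL blt.BR  -- 2-wide
[2] i4&i5  add.ALU blt.BR  -- 2-wide
[3] i6&i7  sll.ALU mul.MUL  -- 2-wide
[4] i8  ld.MEM  -- no-port MEM/MEM
[5] i9  ld.MEM  -- RAW+WAW r1
[6] i10&i11  mul.MUL ld.MEM  -- 2-wide
[7] i12  add.ALU  -- tail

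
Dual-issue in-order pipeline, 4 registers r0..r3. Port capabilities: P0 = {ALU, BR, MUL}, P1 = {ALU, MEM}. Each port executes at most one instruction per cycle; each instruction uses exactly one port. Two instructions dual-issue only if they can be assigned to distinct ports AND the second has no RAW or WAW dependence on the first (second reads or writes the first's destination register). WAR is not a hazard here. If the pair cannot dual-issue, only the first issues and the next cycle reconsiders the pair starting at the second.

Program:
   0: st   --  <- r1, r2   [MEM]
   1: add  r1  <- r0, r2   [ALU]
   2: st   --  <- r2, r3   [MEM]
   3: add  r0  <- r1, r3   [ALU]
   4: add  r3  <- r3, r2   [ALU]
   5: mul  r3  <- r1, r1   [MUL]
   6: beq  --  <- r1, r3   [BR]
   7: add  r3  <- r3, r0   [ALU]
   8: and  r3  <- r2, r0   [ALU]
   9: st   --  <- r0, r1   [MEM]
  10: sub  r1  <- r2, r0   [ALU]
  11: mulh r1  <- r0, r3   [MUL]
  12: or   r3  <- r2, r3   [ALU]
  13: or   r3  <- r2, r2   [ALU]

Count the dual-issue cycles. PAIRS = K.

PAIRS = 5

c0: i0&i1 st;add  2-wide
c1: i2&i3 st;add  2-wide
c2: i4 add  WAW r3
c3: i5 mul  no-port MUL/BR
c4: i6&i7 beq;add  2-wide
c5: i8&i9 and;st  2-wide
c6: i10 sub  WAW r1
c7: i11&i12 mulh;or  2-wide
c8: i13 or  tail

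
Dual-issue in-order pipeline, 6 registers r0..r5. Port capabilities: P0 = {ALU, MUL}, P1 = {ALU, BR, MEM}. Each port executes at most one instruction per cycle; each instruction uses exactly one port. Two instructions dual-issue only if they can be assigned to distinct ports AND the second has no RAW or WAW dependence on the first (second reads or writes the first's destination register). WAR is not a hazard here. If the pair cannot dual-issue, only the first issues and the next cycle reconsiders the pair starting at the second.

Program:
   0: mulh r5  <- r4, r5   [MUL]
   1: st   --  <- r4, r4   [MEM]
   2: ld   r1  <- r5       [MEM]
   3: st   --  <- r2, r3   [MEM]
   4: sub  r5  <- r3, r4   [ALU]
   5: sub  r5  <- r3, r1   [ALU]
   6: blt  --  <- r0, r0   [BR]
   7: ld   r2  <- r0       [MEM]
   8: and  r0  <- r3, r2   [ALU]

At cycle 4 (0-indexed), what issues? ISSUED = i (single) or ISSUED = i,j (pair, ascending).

[0] i0&i1  mulh.MUL/st.MEM  -- 2-wide
[1] i2  ld.MEM  -- no-port MEM/MEM
[2] i3&i4  st.MEM/sub.ALU  -- 2-wide
[3] i5&i6  sub.ALU/blt.BR  -- 2-wide
[4] i7  ld.MEM  -- RAW r2
[5] i8  and.ALU  -- tail

ISSUED = 7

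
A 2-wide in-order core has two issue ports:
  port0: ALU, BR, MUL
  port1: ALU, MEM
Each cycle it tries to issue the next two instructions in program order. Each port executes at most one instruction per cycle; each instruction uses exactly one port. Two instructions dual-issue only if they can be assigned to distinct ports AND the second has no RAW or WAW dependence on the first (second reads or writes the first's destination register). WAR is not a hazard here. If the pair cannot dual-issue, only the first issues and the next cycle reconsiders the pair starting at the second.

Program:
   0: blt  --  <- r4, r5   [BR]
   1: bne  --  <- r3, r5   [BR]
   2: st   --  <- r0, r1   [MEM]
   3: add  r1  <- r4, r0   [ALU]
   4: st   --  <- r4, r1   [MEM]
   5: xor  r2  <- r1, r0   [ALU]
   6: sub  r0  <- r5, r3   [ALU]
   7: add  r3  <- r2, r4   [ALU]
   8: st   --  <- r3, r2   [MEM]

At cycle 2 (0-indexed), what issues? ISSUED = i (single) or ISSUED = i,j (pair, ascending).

#0 head=0: blt.BR i0 no-port BR/BR
#1 head=1: bne.BR st.MEM i1/i2 dual
#2 head=3: add.ALU i3 RAW r1
#3 head=4: st.MEM xor.ALU i4/i5 dual
#4 head=6: sub.ALU add.ALU i6/i7 dual
#5 head=8: st.MEM i8 tail

ISSUED = 3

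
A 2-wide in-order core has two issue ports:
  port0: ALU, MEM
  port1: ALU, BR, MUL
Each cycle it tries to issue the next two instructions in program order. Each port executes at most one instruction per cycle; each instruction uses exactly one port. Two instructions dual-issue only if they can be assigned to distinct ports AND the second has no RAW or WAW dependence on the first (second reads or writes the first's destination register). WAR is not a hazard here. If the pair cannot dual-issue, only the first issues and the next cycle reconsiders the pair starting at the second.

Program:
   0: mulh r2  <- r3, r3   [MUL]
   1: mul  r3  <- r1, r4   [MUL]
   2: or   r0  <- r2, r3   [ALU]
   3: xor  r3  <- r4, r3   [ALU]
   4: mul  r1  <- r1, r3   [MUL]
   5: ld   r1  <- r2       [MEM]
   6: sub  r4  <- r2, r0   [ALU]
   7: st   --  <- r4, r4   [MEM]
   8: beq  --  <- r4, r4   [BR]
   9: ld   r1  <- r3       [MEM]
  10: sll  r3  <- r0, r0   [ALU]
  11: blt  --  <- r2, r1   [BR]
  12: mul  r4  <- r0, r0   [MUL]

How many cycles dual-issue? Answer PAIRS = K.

PAIRS = 4

0. mulh.MUL @i0  | no-port MUL/MUL
1. mul.MUL @i1  | RAW r3
2. or.ALU/xor.ALU @i2/i3  | dual
3. mul.MUL @i4  | WAW r1
4. ld.MEM/sub.ALU @i5/i6  | dual
5. st.MEM/beq.BR @i7/i8  | dual
6. ld.MEM/sll.ALU @i9/i10  | dual
7. blt.BR @i11  | no-port BR/MUL
8. mul.MUL @i12  | tail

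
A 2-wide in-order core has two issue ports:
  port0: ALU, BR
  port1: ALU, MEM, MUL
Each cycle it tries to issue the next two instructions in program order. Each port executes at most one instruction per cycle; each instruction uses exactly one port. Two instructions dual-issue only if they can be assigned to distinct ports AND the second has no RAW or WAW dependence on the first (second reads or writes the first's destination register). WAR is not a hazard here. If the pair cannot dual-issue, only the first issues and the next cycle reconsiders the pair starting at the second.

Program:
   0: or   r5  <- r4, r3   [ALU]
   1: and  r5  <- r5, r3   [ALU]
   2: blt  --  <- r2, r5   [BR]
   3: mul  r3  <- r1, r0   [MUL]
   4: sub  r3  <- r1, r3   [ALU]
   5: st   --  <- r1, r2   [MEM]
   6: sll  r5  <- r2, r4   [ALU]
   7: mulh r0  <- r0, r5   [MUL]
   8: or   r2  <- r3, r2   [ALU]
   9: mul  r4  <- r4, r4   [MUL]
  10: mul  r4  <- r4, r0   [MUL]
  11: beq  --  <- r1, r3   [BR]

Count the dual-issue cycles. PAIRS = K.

PAIRS = 4

[0] i0  or  -- RAW+WAW r5
[1] i1  and  -- RAW r5
[2] i2&i3  blt mul  -- pair
[3] i4&i5  sub st  -- pair
[4] i6  sll  -- RAW r5
[5] i7&i8  mulh or  -- pair
[6] i9  mul  -- no-port MUL/MUL
[7] i10&i11  mul beq  -- pair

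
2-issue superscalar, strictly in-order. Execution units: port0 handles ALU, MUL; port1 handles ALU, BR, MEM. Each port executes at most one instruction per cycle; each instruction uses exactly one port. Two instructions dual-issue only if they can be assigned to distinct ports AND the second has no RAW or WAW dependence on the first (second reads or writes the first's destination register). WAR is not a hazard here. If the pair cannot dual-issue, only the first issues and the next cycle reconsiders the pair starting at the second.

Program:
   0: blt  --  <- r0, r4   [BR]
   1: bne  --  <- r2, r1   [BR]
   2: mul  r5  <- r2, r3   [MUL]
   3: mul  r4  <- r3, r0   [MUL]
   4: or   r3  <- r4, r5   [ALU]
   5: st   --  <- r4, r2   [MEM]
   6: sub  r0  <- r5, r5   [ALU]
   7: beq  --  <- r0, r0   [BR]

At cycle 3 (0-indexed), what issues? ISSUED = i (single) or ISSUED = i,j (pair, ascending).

0. blt.BR @i0  | no-port BR/BR
1. bne.BR+mul.MUL @i1+i2  | dual
2. mul.MUL @i3  | RAW r4
3. or.ALU+st.MEM @i4+i5  | dual
4. sub.ALU @i6  | RAW r0
5. beq.BR @i7  | tail

ISSUED = 4,5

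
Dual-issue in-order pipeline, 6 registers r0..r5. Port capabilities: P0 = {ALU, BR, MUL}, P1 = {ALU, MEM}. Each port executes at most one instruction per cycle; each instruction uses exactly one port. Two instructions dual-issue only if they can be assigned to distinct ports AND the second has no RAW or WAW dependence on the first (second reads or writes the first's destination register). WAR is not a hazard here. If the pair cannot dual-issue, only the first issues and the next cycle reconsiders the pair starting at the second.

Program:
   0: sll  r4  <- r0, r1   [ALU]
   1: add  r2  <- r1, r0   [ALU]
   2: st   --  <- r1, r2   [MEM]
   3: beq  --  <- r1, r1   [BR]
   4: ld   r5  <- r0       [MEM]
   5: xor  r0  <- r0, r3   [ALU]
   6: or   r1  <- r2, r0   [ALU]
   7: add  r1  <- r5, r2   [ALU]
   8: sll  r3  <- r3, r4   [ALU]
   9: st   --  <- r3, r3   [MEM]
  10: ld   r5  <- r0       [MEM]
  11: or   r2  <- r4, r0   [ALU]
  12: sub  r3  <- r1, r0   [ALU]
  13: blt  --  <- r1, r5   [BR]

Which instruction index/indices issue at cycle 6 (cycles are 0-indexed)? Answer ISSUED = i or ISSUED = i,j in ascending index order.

#0 head=0: sll.ALU/add.ALU i0+i1 pair
#1 head=2: st.MEM/beq.BR i2+i3 pair
#2 head=4: ld.MEM/xor.ALU i4+i5 pair
#3 head=6: or.ALU i6 WAW r1
#4 head=7: add.ALU/sll.ALU i7+i8 pair
#5 head=9: st.MEM i9 no-port MEM/MEM
#6 head=10: ld.MEM/or.ALU i10+i11 pair
#7 head=12: sub.ALU/blt.BR i12+i13 pair

ISSUED = 10,11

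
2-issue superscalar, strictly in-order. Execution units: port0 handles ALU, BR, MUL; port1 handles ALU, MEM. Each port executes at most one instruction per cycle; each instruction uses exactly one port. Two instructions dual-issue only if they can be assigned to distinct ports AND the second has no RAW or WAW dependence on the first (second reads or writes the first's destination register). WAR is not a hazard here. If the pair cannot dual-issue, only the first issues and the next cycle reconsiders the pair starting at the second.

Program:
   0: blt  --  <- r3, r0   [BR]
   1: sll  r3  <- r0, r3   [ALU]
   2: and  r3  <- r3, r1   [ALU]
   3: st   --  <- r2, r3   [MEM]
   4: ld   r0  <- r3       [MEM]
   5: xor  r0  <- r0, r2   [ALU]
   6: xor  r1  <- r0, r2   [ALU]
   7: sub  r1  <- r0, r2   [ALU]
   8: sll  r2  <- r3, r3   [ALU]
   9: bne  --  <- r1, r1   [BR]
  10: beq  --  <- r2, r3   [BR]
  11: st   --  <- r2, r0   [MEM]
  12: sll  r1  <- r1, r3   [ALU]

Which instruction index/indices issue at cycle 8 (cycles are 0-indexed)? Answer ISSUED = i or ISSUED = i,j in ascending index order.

[0] i0,i1  blt;sll  -- pair
[1] i2  and  -- RAW r3
[2] i3  st  -- no-port MEM/MEM
[3] i4  ld  -- RAW+WAW r0
[4] i5  xor  -- RAW r0
[5] i6  xor  -- WAW r1
[6] i7,i8  sub;sll  -- pair
[7] i9  bne  -- no-port BR/BR
[8] i10,i11  beq;st  -- pair
[9] i12  sll  -- tail

ISSUED = 10,11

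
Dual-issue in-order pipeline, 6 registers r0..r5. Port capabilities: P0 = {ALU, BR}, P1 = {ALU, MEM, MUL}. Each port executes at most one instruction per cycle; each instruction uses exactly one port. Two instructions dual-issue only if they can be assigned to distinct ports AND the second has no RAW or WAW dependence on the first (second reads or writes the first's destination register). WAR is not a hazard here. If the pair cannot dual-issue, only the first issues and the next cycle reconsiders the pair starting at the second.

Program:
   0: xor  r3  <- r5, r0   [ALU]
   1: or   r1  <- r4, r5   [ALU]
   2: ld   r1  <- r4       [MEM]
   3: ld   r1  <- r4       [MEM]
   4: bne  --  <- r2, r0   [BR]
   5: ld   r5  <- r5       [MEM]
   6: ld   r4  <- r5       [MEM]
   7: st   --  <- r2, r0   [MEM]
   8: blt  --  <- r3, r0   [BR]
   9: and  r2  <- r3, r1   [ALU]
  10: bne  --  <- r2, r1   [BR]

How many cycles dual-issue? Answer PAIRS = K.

c0: i0+i1 xor/or  2-wide
c1: i2 ld  no-port MEM/MEM
c2: i3+i4 ld/bne  2-wide
c3: i5 ld  no-port MEM/MEM
c4: i6 ld  no-port MEM/MEM
c5: i7+i8 st/blt  2-wide
c6: i9 and  RAW r2
c7: i10 bne  tail

PAIRS = 3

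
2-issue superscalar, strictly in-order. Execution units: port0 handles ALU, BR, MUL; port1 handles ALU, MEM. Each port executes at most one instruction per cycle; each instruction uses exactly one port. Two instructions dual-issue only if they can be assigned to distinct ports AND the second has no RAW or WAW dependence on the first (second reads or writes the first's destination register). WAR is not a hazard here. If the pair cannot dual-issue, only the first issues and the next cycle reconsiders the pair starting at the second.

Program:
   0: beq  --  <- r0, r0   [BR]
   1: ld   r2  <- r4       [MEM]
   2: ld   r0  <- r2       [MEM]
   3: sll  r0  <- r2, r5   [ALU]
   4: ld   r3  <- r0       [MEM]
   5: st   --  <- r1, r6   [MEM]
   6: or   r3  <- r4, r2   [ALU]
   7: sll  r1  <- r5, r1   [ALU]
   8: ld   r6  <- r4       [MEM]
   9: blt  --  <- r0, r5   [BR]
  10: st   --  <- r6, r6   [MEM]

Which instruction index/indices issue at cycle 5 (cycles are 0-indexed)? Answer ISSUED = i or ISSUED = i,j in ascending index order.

#0 head=0: beq;ld i0&i1 2-wide
#1 head=2: ld i2 WAW r0
#2 head=3: sll i3 RAW r0
#3 head=4: ld i4 no-port MEM/MEM
#4 head=5: st;or i5&i6 2-wide
#5 head=7: sll;ld i7&i8 2-wide
#6 head=9: blt;st i9&i10 2-wide

ISSUED = 7,8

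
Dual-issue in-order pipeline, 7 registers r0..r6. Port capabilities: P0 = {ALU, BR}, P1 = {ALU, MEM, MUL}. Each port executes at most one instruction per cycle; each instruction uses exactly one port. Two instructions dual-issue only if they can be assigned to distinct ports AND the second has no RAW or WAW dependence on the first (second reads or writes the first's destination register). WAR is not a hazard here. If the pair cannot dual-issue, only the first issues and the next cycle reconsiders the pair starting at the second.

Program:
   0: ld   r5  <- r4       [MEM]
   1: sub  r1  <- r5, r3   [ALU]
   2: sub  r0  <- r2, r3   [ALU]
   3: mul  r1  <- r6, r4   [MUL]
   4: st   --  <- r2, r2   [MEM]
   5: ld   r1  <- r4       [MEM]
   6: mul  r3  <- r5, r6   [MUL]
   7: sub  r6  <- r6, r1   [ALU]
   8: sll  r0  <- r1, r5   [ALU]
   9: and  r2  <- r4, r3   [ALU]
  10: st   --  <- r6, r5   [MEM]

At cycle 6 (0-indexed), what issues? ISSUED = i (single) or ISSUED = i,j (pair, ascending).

ISSUED = 8,9

[0] i0  ld  -- RAW r5
[1] i1&i2  sub/sub  -- pair
[2] i3  mul  -- no-port MUL/MEM
[3] i4  st  -- no-port MEM/MEM
[4] i5  ld  -- no-port MEM/MUL
[5] i6&i7  mul/sub  -- pair
[6] i8&i9  sll/and  -- pair
[7] i10  st  -- tail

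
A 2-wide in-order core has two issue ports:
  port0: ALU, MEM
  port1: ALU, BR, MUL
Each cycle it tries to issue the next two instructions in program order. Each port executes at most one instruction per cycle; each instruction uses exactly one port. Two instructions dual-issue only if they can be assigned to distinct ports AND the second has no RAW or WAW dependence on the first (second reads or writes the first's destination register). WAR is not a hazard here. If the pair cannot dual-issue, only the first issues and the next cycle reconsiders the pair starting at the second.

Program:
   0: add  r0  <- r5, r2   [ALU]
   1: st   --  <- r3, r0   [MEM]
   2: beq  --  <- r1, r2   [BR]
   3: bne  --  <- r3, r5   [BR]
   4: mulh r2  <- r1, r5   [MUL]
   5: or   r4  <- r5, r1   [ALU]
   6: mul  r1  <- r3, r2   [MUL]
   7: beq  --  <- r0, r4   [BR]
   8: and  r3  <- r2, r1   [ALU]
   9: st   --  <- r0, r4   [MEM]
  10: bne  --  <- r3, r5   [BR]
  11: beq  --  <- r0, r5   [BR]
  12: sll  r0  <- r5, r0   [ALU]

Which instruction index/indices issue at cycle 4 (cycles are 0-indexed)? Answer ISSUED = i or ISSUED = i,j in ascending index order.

  cy0 -> i0 (add.ALU) RAW r0
  cy1 -> i1,i2 (st.MEM+beq.BR) dual
  cy2 -> i3 (bne.BR) no-port BR/MUL
  cy3 -> i4,i5 (mulh.MUL+or.ALU) dual
  cy4 -> i6 (mul.MUL) no-port MUL/BR
  cy5 -> i7,i8 (beq.BR+and.ALU) dual
  cy6 -> i9,i10 (st.MEM+bne.BR) dual
  cy7 -> i11,i12 (beq.BR+sll.ALU) dual

ISSUED = 6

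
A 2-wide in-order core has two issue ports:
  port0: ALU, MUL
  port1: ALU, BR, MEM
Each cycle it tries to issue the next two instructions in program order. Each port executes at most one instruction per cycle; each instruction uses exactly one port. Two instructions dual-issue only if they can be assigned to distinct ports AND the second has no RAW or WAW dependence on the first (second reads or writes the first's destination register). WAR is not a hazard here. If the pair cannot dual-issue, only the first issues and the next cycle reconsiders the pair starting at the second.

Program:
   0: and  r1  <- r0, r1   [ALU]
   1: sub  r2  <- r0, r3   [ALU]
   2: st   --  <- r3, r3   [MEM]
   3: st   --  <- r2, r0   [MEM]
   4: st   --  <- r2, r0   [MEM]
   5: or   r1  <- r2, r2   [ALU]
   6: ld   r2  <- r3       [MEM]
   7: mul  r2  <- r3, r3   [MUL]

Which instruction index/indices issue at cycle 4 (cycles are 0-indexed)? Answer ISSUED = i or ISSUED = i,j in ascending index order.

ISSUED = 6

  cy0 -> i0+i1 (and.ALU+sub.ALU) pair
  cy1 -> i2 (st.MEM) no-port MEM/MEM
  cy2 -> i3 (st.MEM) no-port MEM/MEM
  cy3 -> i4+i5 (st.MEM+or.ALU) pair
  cy4 -> i6 (ld.MEM) WAW r2
  cy5 -> i7 (mul.MUL) tail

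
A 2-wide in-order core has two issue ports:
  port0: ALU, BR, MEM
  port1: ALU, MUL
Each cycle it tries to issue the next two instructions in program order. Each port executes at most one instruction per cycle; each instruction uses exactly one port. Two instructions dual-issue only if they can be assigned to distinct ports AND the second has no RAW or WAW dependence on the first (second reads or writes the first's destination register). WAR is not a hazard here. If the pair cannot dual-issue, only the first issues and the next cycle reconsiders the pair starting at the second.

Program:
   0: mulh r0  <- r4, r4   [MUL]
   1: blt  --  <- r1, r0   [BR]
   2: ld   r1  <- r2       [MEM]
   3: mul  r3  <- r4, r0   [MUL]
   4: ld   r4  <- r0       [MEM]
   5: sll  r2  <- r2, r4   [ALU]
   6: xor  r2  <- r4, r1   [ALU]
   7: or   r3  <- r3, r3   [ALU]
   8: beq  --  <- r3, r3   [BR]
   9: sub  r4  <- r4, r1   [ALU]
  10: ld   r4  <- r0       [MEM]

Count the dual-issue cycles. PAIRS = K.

t=0 i0:mulh ; RAW r0
t=1 i1:blt ; no-port BR/MEM
t=2 i2&i3:ld/mul ; 2-wide
t=3 i4:ld ; RAW r4
t=4 i5:sll ; WAW r2
t=5 i6&i7:xor/or ; 2-wide
t=6 i8&i9:beq/sub ; 2-wide
t=7 i10:ld ; tail

PAIRS = 3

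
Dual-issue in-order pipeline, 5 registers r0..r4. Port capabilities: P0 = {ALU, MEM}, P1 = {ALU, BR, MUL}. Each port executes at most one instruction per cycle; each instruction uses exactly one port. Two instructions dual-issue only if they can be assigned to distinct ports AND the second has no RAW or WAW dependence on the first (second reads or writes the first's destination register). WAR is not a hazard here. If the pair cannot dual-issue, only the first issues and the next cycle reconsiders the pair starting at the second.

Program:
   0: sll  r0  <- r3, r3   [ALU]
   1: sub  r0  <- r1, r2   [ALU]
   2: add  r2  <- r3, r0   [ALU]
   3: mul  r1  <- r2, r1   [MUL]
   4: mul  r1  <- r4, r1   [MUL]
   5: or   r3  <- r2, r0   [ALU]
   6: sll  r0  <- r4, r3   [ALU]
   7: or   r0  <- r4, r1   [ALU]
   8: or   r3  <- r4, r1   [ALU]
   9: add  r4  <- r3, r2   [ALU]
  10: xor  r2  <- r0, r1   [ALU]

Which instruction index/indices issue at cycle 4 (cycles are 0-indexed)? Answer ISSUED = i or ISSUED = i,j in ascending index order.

ISSUED = 4,5

t=0 i0:sll.ALU ; WAW r0
t=1 i1:sub.ALU ; RAW r0
t=2 i2:add.ALU ; RAW r2
t=3 i3:mul.MUL ; no-port MUL/MUL
t=4 i4,i5:mul.MUL+or.ALU ; dual
t=5 i6:sll.ALU ; WAW r0
t=6 i7,i8:or.ALU+or.ALU ; dual
t=7 i9,i10:add.ALU+xor.ALU ; dual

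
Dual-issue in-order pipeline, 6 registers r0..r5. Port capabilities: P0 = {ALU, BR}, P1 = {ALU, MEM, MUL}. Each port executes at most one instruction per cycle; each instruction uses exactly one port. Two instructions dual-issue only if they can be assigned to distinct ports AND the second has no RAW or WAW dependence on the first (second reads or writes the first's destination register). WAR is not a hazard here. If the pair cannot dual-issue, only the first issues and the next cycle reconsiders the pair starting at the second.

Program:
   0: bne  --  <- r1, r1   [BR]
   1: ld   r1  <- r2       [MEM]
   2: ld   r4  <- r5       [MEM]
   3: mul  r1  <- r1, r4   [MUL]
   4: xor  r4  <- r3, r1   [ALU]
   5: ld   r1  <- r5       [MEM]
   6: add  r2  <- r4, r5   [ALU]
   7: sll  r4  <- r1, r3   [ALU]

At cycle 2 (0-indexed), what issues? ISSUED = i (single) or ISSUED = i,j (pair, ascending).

ISSUED = 3

#0 head=0: bne.BR;ld.MEM i0/i1 2-wide
#1 head=2: ld.MEM i2 no-port MEM/MUL
#2 head=3: mul.MUL i3 RAW r1
#3 head=4: xor.ALU;ld.MEM i4/i5 2-wide
#4 head=6: add.ALU;sll.ALU i6/i7 2-wide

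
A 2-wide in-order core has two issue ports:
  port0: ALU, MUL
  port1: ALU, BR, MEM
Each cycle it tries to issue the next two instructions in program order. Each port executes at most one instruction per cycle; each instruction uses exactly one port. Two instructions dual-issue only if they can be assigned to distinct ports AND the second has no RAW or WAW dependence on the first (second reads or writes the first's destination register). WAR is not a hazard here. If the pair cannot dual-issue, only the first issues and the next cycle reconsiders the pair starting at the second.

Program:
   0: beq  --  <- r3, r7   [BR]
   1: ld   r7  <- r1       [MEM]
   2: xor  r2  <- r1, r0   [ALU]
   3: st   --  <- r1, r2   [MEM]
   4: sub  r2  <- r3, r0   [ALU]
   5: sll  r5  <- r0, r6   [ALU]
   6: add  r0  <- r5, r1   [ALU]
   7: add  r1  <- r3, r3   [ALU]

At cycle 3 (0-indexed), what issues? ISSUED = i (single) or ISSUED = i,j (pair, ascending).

t=0 i0:beq.BR ; no-port BR/MEM
t=1 i1,i2:ld.MEM xor.ALU ; 2-wide
t=2 i3,i4:st.MEM sub.ALU ; 2-wide
t=3 i5:sll.ALU ; RAW r5
t=4 i6,i7:add.ALU add.ALU ; 2-wide

ISSUED = 5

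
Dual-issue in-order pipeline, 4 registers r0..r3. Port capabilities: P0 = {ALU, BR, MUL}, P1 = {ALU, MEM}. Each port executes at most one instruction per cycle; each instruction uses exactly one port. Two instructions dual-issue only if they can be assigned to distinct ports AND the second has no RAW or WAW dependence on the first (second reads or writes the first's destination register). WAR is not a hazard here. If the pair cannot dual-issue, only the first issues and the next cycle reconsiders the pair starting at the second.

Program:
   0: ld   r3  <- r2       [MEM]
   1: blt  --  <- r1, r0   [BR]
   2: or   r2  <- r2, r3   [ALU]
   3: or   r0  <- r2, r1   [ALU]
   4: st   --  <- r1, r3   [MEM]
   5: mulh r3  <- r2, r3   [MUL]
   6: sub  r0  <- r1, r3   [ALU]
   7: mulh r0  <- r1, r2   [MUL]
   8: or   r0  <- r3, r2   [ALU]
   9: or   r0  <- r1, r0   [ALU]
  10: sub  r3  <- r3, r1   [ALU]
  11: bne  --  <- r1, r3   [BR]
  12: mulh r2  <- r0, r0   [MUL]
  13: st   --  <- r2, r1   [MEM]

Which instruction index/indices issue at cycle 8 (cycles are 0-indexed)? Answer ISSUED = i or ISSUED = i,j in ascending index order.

c0: i0,i1 ld.MEM/blt.BR  dual
c1: i2 or.ALU  RAW r2
c2: i3,i4 or.ALU/st.MEM  dual
c3: i5 mulh.MUL  RAW r3
c4: i6 sub.ALU  WAW r0
c5: i7 mulh.MUL  WAW r0
c6: i8 or.ALU  RAW+WAW r0
c7: i9,i10 or.ALU/sub.ALU  dual
c8: i11 bne.BR  no-port BR/MUL
c9: i12 mulh.MUL  RAW r2
c10: i13 st.MEM  tail

ISSUED = 11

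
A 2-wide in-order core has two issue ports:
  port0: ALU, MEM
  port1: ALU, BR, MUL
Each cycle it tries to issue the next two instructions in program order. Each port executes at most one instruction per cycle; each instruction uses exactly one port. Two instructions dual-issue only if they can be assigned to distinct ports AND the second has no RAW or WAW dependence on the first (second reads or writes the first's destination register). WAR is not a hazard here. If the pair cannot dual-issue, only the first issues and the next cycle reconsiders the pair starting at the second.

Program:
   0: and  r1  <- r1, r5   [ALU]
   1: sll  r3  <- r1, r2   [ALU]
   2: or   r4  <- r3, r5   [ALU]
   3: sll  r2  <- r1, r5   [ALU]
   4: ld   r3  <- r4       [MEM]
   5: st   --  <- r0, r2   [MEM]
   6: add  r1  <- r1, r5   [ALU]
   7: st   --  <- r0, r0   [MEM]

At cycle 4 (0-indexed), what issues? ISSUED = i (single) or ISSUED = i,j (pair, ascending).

ISSUED = 5,6

c0: i0 and.ALU  RAW r1
c1: i1 sll.ALU  RAW r3
c2: i2&i3 or.ALU/sll.ALU  pair
c3: i4 ld.MEM  no-port MEM/MEM
c4: i5&i6 st.MEM/add.ALU  pair
c5: i7 st.MEM  tail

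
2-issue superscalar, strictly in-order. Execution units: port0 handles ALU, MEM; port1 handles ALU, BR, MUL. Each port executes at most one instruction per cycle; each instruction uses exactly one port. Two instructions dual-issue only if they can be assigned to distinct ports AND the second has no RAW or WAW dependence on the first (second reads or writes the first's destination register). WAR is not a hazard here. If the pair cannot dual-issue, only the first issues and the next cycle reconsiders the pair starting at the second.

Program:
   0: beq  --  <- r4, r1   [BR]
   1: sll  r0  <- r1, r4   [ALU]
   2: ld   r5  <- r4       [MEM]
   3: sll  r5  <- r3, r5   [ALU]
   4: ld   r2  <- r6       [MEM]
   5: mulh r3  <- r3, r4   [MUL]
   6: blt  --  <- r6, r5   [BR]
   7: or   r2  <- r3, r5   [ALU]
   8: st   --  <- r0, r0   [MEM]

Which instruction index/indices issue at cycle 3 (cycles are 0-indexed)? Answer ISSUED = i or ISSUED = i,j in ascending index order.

[0] i0/i1  beq;sll  -- pair
[1] i2  ld  -- RAW+WAW r5
[2] i3/i4  sll;ld  -- pair
[3] i5  mulh  -- no-port MUL/BR
[4] i6/i7  blt;or  -- pair
[5] i8  st  -- tail

ISSUED = 5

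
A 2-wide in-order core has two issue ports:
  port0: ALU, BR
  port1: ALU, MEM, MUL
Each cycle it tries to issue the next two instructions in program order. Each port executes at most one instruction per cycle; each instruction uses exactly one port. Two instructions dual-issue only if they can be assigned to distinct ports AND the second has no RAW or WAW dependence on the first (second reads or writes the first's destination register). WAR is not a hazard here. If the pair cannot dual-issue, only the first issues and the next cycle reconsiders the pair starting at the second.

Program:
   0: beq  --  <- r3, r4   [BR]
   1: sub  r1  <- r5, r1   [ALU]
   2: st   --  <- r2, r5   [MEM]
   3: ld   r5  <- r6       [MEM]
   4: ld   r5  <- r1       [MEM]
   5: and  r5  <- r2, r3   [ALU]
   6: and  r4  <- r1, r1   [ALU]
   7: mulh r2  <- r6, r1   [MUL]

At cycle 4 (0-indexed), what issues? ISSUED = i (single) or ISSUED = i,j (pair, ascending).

ISSUED = 5,6

c0: i0+i1 beq sub  dual
c1: i2 st  no-port MEM/MEM
c2: i3 ld  no-port MEM/MEM
c3: i4 ld  WAW r5
c4: i5+i6 and and  dual
c5: i7 mulh  tail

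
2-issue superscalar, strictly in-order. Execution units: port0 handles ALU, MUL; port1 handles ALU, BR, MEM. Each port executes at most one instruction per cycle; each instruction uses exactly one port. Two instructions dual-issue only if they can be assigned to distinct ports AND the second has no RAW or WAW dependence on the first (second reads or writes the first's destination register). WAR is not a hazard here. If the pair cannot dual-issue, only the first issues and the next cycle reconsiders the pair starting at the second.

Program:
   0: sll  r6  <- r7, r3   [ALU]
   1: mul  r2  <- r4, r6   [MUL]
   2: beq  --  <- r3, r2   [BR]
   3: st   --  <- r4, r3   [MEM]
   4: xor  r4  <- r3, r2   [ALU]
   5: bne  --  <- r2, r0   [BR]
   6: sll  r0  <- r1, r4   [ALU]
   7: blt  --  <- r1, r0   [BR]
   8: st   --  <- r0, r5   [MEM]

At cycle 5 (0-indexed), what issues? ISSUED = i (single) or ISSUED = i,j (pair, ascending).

ISSUED = 7

t=0 i0:sll.ALU ; RAW r6
t=1 i1:mul.MUL ; RAW r2
t=2 i2:beq.BR ; no-port BR/MEM
t=3 i3,i4:st.MEM/xor.ALU ; dual
t=4 i5,i6:bne.BR/sll.ALU ; dual
t=5 i7:blt.BR ; no-port BR/MEM
t=6 i8:st.MEM ; tail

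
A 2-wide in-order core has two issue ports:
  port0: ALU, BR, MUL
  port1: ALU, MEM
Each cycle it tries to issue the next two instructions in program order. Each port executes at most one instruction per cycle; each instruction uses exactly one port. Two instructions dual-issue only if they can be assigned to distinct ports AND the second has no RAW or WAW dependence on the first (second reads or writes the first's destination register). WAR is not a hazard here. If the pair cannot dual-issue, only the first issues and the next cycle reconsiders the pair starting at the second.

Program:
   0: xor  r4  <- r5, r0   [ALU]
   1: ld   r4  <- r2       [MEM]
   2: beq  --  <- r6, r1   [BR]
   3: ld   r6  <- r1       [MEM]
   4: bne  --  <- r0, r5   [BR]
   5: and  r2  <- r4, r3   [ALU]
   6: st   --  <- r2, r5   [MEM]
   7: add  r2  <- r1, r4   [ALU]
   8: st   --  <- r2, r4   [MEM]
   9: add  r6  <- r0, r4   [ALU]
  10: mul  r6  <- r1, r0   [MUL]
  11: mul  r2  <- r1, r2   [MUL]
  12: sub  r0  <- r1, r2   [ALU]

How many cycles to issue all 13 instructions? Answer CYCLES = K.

c0: i0 xor.ALU  WAW r4
c1: i1&i2 ld.MEM+beq.BR  dual
c2: i3&i4 ld.MEM+bne.BR  dual
c3: i5 and.ALU  RAW r2
c4: i6&i7 st.MEM+add.ALU  dual
c5: i8&i9 st.MEM+add.ALU  dual
c6: i10 mul.MUL  no-port MUL/MUL
c7: i11 mul.MUL  RAW r2
c8: i12 sub.ALU  tail

CYCLES = 9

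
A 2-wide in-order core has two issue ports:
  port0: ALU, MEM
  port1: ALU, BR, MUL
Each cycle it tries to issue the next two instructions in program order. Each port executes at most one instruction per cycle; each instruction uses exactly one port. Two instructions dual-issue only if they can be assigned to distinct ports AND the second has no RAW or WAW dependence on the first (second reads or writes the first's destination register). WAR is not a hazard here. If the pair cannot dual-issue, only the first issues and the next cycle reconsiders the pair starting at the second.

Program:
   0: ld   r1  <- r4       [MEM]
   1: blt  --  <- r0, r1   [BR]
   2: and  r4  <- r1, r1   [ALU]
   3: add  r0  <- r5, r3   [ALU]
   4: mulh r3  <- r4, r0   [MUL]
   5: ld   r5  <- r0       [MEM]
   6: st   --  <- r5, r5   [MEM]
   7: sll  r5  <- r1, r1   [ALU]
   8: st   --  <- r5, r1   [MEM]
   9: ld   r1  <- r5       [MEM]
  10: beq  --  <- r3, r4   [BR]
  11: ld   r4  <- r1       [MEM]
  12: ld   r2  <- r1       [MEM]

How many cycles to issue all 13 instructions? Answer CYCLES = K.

CYCLES = 9

0. ld.MEM @i0  | RAW r1
1. blt.BR;and.ALU @i1&i2  | pair
2. add.ALU @i3  | RAW r0
3. mulh.MUL;ld.MEM @i4&i5  | pair
4. st.MEM;sll.ALU @i6&i7  | pair
5. st.MEM @i8  | no-port MEM/MEM
6. ld.MEM;beq.BR @i9&i10  | pair
7. ld.MEM @i11  | no-port MEM/MEM
8. ld.MEM @i12  | tail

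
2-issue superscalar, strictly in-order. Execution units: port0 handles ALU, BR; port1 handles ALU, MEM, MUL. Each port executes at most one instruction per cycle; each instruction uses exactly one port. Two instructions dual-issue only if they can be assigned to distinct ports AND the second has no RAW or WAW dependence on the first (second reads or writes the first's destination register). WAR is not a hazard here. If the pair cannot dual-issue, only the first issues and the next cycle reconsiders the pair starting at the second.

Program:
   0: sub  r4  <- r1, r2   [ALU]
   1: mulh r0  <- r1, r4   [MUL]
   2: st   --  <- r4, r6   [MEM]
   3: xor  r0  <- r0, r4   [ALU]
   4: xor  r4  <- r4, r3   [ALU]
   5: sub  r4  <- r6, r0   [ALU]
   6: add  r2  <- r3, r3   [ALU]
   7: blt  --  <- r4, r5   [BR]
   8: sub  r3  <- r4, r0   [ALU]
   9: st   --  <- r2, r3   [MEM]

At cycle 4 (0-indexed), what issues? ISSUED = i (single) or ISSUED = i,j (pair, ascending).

c0: i0 sub  RAW r4
c1: i1 mulh  no-port MUL/MEM
c2: i2,i3 st xor  pair
c3: i4 xor  WAW r4
c4: i5,i6 sub add  pair
c5: i7,i8 blt sub  pair
c6: i9 st  tail

ISSUED = 5,6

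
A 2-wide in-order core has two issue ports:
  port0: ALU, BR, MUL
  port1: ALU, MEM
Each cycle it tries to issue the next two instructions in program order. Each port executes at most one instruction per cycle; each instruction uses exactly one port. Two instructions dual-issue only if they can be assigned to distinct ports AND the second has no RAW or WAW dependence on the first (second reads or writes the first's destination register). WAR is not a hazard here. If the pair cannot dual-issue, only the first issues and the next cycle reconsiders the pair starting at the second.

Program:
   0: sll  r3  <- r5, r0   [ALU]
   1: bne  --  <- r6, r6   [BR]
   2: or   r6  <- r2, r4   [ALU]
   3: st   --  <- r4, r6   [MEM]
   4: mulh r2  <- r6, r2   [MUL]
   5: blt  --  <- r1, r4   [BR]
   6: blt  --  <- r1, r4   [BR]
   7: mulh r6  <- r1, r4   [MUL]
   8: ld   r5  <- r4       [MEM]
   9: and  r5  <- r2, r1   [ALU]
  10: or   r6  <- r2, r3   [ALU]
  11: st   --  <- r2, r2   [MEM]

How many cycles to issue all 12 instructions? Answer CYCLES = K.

  cy0 -> i0,i1 (sll;bne) pair
  cy1 -> i2 (or) RAW r6
  cy2 -> i3,i4 (st;mulh) pair
  cy3 -> i5 (blt) no-port BR/BR
  cy4 -> i6 (blt) no-port BR/MUL
  cy5 -> i7,i8 (mulh;ld) pair
  cy6 -> i9,i10 (and;or) pair
  cy7 -> i11 (st) tail

CYCLES = 8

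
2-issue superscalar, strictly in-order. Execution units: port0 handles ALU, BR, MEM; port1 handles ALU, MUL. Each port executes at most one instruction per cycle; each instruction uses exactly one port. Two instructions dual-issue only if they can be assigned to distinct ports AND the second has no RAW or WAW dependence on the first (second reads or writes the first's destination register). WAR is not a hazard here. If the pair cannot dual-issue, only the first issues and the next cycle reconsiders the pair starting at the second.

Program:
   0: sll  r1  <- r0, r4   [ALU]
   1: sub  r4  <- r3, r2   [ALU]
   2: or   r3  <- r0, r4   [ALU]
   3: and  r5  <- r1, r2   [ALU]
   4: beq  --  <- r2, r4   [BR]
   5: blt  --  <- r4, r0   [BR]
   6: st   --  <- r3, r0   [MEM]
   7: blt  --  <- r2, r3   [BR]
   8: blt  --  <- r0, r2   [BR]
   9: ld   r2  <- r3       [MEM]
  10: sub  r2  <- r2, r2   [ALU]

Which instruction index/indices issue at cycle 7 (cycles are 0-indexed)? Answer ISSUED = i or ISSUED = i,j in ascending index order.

ISSUED = 9

[0] i0&i1  sll.ALU+sub.ALU  -- dual
[1] i2&i3  or.ALU+and.ALU  -- dual
[2] i4  beq.BR  -- no-port BR/BR
[3] i5  blt.BR  -- no-port BR/MEM
[4] i6  st.MEM  -- no-port MEM/BR
[5] i7  blt.BR  -- no-port BR/BR
[6] i8  blt.BR  -- no-port BR/MEM
[7] i9  ld.MEM  -- RAW+WAW r2
[8] i10  sub.ALU  -- tail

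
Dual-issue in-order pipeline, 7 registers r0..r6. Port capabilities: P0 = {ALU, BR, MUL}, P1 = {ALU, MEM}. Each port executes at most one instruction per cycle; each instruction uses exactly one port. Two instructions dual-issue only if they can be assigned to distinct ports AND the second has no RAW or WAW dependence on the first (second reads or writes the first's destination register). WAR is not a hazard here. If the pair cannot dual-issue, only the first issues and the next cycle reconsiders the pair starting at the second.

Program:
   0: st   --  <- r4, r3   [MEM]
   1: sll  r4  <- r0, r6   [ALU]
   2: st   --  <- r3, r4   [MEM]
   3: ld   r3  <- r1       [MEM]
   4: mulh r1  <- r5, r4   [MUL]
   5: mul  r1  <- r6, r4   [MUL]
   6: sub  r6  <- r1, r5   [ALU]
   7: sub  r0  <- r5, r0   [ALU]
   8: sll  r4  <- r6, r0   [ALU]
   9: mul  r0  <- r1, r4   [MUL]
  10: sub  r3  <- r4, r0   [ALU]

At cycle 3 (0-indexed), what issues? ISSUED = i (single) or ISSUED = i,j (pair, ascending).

#0 head=0: st/sll i0/i1 dual
#1 head=2: st i2 no-port MEM/MEM
#2 head=3: ld/mulh i3/i4 dual
#3 head=5: mul i5 RAW r1
#4 head=6: sub/sub i6/i7 dual
#5 head=8: sll i8 RAW r4
#6 head=9: mul i9 RAW r0
#7 head=10: sub i10 tail

ISSUED = 5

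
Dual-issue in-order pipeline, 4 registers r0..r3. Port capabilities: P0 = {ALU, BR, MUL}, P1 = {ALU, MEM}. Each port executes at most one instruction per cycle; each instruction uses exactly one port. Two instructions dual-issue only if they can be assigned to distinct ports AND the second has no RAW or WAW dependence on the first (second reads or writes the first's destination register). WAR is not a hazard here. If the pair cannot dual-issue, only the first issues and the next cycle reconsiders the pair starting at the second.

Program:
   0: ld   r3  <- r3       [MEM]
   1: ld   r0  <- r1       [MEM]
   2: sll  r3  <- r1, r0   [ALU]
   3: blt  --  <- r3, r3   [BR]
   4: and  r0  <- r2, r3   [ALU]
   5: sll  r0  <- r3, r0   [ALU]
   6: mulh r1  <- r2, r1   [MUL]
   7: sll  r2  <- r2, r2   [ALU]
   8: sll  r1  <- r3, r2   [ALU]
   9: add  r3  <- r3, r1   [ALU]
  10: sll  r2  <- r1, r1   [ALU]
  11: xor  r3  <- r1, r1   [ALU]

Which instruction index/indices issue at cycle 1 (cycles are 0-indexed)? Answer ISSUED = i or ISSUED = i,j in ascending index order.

ISSUED = 1

  cy0 -> i0 (ld) no-port MEM/MEM
  cy1 -> i1 (ld) RAW r0
  cy2 -> i2 (sll) RAW r3
  cy3 -> i3&i4 (blt/and) dual
  cy4 -> i5&i6 (sll/mulh) dual
  cy5 -> i7 (sll) RAW r2
  cy6 -> i8 (sll) RAW r1
  cy7 -> i9&i10 (add/sll) dual
  cy8 -> i11 (xor) tail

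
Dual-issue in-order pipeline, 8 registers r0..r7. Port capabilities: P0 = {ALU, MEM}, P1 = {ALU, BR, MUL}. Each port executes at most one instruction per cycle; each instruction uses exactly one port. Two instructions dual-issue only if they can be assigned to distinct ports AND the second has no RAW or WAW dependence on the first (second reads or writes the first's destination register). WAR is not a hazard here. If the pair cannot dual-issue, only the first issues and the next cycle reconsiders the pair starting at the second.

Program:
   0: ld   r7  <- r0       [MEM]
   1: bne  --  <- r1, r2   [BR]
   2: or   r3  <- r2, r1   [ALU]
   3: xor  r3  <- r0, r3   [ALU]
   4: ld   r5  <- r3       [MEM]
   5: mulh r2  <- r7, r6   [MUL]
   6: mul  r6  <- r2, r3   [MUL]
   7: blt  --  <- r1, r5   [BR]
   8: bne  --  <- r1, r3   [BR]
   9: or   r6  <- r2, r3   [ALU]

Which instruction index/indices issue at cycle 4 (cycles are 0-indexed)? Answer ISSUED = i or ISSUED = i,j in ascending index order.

ISSUED = 6

[0] i0&i1  ld.MEM+bne.BR  -- pair
[1] i2  or.ALU  -- RAW+WAW r3
[2] i3  xor.ALU  -- RAW r3
[3] i4&i5  ld.MEM+mulh.MUL  -- pair
[4] i6  mul.MUL  -- no-port MUL/BR
[5] i7  blt.BR  -- no-port BR/BR
[6] i8&i9  bne.BR+or.ALU  -- pair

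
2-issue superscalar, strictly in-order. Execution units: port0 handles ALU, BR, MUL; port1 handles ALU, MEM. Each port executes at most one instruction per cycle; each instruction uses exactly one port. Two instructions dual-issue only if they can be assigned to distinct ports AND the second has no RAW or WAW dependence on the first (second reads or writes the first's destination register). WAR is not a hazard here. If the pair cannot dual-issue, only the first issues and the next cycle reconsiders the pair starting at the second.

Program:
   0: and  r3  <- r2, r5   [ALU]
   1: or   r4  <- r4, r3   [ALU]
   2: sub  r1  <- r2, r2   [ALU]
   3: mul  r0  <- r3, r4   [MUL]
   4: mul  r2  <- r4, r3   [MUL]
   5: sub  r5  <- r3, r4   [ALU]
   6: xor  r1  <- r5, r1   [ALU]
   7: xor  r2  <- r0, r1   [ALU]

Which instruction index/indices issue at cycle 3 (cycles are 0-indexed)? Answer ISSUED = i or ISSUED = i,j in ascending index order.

t=0 i0:and.ALU ; RAW r3
t=1 i1,i2:or.ALU sub.ALU ; pair
t=2 i3:mul.MUL ; no-port MUL/MUL
t=3 i4,i5:mul.MUL sub.ALU ; pair
t=4 i6:xor.ALU ; RAW r1
t=5 i7:xor.ALU ; tail

ISSUED = 4,5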